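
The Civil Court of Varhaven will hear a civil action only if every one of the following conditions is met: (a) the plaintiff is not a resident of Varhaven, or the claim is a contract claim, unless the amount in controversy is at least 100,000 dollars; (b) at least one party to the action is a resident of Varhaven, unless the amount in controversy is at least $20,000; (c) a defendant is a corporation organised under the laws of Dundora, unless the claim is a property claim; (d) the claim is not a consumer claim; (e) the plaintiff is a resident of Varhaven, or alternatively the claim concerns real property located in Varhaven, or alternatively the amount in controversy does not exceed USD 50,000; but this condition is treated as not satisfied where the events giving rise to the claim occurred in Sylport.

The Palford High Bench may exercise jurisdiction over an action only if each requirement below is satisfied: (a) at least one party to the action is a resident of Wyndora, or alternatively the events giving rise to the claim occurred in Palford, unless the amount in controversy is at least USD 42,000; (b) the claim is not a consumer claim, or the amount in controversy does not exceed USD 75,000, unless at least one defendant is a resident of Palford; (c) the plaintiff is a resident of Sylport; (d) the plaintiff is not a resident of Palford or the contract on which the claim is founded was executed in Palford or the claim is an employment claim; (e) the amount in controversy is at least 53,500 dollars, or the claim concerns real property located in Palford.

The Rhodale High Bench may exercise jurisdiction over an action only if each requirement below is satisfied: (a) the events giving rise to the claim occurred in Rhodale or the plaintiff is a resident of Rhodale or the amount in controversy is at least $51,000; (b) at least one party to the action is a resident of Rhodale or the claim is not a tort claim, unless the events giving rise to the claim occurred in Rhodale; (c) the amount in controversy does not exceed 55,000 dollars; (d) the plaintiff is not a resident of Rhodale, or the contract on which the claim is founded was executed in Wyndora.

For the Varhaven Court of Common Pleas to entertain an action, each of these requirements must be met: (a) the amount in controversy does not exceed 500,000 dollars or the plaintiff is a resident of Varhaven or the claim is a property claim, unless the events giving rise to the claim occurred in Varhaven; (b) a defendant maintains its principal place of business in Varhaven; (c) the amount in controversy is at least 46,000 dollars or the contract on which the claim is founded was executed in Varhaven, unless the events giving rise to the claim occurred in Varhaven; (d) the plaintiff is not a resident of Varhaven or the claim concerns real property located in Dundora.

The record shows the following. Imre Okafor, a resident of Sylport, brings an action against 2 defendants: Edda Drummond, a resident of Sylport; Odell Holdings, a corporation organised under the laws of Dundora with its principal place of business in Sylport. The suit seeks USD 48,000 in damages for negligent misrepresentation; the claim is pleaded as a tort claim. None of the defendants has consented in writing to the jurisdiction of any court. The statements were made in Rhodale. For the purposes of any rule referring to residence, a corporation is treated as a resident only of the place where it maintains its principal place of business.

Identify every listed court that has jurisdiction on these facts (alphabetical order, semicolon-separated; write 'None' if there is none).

the Civil Court of Varhaven; the Rhodale High Bench

The Civil Court of Varhaven:
  (a) The plaintiff resides in Sylport, which is not Varhaven, which satisfies one of the alternatives. Satisfied.
  (b) No party resides in Varhaven. However, the amount in controversy is $48,000, which meets the USD 20,000 floor, so the 'unless' proviso supplies this condition. Met.
  (c) Odell Holdings is organised under the laws of Dundora. Condition met.
  (d) The claim is a tort claim, not a consumer claim. Met.
  (e) The amount in controversy is $48,000, within the $50,000 ceiling — that alternative is enough. The carve-out does not apply: the operative events occurred in Rhodale, not Sylport. Satisfied.
  → The court has jurisdiction.
The Palford High Bench:
  (a) No party resides in Wyndora; the operative events occurred in Rhodale, not Palford — every alternative fails. However, the amount in controversy is USD 48,000, which meets the $42,000 floor, so the 'unless' proviso supplies this condition. Met.
  (b) The claim is a tort claim, not a consumer claim, which satisfies one of the alternatives. Condition met.
  (c) The plaintiff resides in Sylport. Met.
  (d) The plaintiff resides in Sylport, which is not Palford, so this disjunct is met. Satisfied.
  (e) The amount in controversy is 48,000 dollars, below the 53,500 dollars floor; the claim does not concern real property — no alternative holds. Fails.
  → No jurisdiction.
The Rhodale High Bench:
  (a) The operative events occurred in Rhodale, so one alternative holds. Met.
  (b) No party resides in Rhodale; the claim is a tort claim — every alternative fails. However, the operative events occurred in Rhodale, so the 'unless' proviso supplies this condition. Met.
  (c) The amount in controversy is $48,000, within the $55,000 ceiling. Condition met.
  (d) The plaintiff resides in Sylport, which is not Rhodale, which satisfies one of the alternatives. Met.
  → All conditions met; jurisdiction exists.
The Varhaven Court of Common Pleas:
  (a) The amount in controversy is 48,000 dollars, within the USD 500,000 ceiling, so this disjunct is met. Met.
  (b) The corporate defendant(s) have their principal place of business in Sylport, not Varhaven. Fails.
  (c) The amount in controversy is USD 48,000, which meets the 46,000 dollars floor, which satisfies one of the alternatives. Satisfied.
  (d) The plaintiff resides in Sylport, which is not Varhaven — that alternative is enough. Condition met.
  → At least one condition fails; no jurisdiction.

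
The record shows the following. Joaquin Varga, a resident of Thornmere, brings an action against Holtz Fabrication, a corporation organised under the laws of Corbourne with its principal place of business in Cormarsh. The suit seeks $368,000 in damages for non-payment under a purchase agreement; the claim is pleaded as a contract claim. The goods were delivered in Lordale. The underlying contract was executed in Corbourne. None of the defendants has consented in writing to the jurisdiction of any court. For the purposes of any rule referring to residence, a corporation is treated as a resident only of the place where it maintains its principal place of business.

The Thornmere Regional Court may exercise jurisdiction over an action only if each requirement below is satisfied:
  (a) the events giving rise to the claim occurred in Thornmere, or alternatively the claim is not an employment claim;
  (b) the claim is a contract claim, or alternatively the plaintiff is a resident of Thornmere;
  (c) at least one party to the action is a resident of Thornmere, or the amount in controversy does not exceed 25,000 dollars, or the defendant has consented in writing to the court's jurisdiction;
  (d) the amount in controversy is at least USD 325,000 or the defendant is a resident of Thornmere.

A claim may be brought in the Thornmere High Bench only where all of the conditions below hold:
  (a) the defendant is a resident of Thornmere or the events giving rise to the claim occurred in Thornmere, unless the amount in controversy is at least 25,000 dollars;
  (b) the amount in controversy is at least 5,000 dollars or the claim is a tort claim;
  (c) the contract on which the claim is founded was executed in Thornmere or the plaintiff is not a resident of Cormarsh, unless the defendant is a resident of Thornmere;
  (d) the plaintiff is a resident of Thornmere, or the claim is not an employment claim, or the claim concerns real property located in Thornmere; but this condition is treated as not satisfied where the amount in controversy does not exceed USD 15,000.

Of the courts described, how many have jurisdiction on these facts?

2

The Thornmere Regional Court:
  (a) The claim is a contract claim, not an employment claim, so one alternative holds. Condition met.
  (b) The claim is a contract claim — that alternative is enough. Met.
  (c) Joaquin Varga resides in Thornmere, which satisfies one of the alternatives. Satisfied.
  (d) The amount in controversy is 368,000 dollars, which meets the USD 325,000 floor — that alternative is enough. Satisfied.
  → All conditions met; jurisdiction exists.
The Thornmere High Bench:
  (a) The defendant resides in Cormarsh, not Thornmere; the operative events occurred in Lordale, not Thornmere — no alternative holds. However, the amount in controversy is USD 368,000, which meets the $25,000 floor, so the 'unless' proviso supplies this condition. Condition met.
  (b) The amount in controversy is $368,000, which meets the USD 5,000 floor — that alternative is enough. Met.
  (c) The plaintiff resides in Thornmere, which is not Cormarsh, so one alternative holds. Satisfied.
  (d) The plaintiff resides in Thornmere — that alternative is enough. The exception is not triggered, since the amount in controversy is 368,000 dollars, above the 15,000 dollars ceiling. Met.
  → The court has jurisdiction.
Courts with jurisdiction: the Thornmere Regional Court, the Thornmere High Bench — 2 in total.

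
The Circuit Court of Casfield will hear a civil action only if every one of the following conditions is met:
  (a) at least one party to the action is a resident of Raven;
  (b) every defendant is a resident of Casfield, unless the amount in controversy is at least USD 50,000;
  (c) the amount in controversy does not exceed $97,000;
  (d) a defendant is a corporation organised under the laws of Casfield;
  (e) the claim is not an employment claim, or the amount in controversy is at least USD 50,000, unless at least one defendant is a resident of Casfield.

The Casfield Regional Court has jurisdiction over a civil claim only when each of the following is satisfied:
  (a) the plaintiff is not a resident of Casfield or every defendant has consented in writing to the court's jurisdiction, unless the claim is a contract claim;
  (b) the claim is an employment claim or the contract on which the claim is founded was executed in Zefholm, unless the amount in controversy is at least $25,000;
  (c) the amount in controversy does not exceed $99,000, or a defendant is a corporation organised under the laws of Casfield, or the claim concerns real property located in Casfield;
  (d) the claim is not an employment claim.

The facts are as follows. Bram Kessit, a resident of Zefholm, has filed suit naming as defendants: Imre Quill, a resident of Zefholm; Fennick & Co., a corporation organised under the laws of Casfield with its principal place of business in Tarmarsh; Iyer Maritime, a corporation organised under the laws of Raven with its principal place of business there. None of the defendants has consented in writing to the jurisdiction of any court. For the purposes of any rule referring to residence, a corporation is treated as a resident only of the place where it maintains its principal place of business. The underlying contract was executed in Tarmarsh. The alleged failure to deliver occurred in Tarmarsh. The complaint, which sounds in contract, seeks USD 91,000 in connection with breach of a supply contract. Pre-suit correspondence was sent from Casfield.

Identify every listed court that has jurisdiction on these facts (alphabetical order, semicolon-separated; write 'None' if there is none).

the Casfield Regional Court; the Circuit Court of Casfield

The Circuit Court of Casfield:
  (a) Iyer Maritime resides in Raven. Satisfied.
  (b) The defendants reside as follows — Imre Quill in Zefholm, Fennick & Co. in Tarmarsh, Iyer Maritime in Raven — not all in Casfield. The proviso rescues it, though: the amount in controversy is $91,000, which meets the $50,000 floor. Condition met.
  (c) The amount in controversy is USD 91,000, within the USD 97,000 ceiling. Met.
  (d) Fennick & Co. is organised under the laws of Casfield. Condition met.
  (e) The claim is a contract claim, not an employment claim, so this disjunct is met. Condition met.
  → All conditions met; jurisdiction exists.
The Casfield Regional Court:
  (a) The plaintiff resides in Zefholm, which is not Casfield, so this disjunct is met. Satisfied.
  (b) The claim is a contract claim, not an employment claim; the contract was executed in Tarmarsh, not Zefholm — no alternative holds. The proviso rescues it, though: the amount in controversy is USD 91,000, which meets the 25,000 dollars floor. Satisfied.
  (c) The amount in controversy is $91,000, within the $99,000 ceiling, which satisfies one of the alternatives. Condition met.
  (d) The claim is a contract claim, not an employment claim. Met.
  → All conditions met; jurisdiction exists.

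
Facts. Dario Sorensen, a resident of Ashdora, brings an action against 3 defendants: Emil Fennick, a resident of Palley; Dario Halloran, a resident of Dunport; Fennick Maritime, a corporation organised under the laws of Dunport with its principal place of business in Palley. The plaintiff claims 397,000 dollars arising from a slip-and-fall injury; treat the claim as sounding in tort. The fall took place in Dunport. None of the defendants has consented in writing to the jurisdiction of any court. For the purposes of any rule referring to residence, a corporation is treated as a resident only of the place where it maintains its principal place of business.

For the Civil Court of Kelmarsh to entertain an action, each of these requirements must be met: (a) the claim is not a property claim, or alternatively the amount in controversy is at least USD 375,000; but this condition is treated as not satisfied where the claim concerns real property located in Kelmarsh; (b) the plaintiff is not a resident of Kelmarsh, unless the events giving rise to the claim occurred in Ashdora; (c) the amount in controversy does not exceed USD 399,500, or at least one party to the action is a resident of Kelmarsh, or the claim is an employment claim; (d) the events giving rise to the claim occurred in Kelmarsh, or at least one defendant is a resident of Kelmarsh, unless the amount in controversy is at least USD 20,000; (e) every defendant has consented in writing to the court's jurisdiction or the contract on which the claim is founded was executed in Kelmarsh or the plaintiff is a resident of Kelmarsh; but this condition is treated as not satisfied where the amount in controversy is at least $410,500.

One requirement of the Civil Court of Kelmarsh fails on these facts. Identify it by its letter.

The Civil Court of Kelmarsh:
  (a) The claim is a tort claim, not a property claim, which satisfies one of the alternatives. And the carve-out is inapplicable — the claim does not concern real property. Met.
  (b) The plaintiff resides in Ashdora, which is not Kelmarsh. Condition met.
  (c) The amount in controversy is 397,000 dollars, within the USD 399,500 ceiling, which satisfies one of the alternatives. Satisfied.
  (d) The operative events occurred in Dunport, not Kelmarsh; no defendant resides in Kelmarsh (they reside in Palley, Dunport, Palley) — no alternative holds. But the amount in controversy is $397,000, which meets the USD 20,000 floor, and the 'unless' clause therefore excuses the requirement. Met.
  (e) No such written consent has been filed; no contract (and hence no place of execution) is alleged; the plaintiff resides in Ashdora, not Kelmarsh — every alternative fails. Not met.
Only condition (e) fails.

(e)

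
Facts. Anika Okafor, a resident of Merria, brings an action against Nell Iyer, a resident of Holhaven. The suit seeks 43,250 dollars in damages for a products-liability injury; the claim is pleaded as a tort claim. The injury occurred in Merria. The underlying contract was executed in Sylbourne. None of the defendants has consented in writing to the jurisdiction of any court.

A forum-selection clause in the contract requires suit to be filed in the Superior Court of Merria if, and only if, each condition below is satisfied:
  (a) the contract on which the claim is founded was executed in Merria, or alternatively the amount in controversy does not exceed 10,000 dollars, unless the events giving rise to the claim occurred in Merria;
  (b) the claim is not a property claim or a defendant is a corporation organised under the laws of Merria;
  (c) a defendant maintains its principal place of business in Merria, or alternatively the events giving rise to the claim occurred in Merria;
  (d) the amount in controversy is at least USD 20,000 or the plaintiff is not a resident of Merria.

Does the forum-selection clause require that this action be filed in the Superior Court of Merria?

Yes

The Superior Court of Merria:
  (a) The contract was executed in Sylbourne, not Merria; the amount in controversy is 43,250 dollars, above the 10,000 dollars ceiling — none of the alternatives is met. The proviso rescues it, though: the operative events occurred in Merria. Condition met.
  (b) The claim is a tort claim, not a property claim, which satisfies one of the alternatives. Met.
  (c) The operative events occurred in Merria — that alternative is enough. Condition met.
  (d) The amount in controversy is 43,250 dollars, which meets the 20,000 dollars floor — that alternative is enough. Condition met.
  → Forum clause is triggered.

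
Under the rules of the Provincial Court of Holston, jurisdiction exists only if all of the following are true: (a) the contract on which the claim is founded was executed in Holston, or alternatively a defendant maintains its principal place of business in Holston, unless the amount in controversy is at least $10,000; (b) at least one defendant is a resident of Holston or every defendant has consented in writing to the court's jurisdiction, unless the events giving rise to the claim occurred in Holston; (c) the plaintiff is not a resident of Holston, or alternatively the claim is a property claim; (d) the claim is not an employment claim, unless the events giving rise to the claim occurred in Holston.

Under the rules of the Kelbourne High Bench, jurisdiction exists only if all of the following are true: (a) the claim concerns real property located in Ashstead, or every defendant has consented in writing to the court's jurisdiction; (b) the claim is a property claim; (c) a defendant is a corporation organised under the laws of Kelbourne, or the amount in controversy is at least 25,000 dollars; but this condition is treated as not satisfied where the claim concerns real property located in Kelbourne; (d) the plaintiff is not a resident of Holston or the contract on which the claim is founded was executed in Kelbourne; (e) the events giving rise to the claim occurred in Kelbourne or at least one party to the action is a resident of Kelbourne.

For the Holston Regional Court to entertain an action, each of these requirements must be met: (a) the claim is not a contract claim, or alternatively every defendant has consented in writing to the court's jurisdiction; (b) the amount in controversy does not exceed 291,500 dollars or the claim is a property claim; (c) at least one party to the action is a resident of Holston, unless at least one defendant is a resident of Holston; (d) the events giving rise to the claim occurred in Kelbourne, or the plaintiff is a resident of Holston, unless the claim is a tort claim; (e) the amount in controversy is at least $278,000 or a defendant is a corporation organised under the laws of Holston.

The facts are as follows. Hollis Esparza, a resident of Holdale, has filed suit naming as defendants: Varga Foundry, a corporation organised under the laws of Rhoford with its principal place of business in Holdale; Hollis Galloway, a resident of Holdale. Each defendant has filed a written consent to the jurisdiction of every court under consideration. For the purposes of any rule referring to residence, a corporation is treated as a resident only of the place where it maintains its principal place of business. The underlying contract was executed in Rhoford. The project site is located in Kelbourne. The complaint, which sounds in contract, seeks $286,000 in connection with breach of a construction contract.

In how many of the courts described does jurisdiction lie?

1

The Provincial Court of Holston:
  (a) The contract was executed in Rhoford, not Holston; the corporate defendant(s) have their principal place of business in Holdale, not Holston — none of the alternatives is met. The proviso rescues it, though: the amount in controversy is $286,000, which meets the $10,000 floor. Satisfied.
  (b) Every defendant has filed written consent — that alternative is enough. Satisfied.
  (c) The plaintiff resides in Holdale, which is not Holston, so one alternative holds. Satisfied.
  (d) The claim is a contract claim, not an employment claim. Met.
  → Jurisdiction lies.
The Kelbourne High Bench:
  (a) Every defendant has filed written consent — that alternative is enough. Met.
  (b) The claim is a contract claim, not a property claim. Fails.
  (c) The amount in controversy is 286,000 dollars, which meets the 25,000 dollars floor, which satisfies one of the alternatives. The carve-out does not apply: the claim does not concern real property. Satisfied.
  (d) The plaintiff resides in Holdale, which is not Holston, which satisfies one of the alternatives. Condition met.
  (e) The operative events occurred in Kelbourne, so this disjunct is met. Condition met.
  → No jurisdiction.
The Holston Regional Court:
  (a) Every defendant has filed written consent — that alternative is enough. Satisfied.
  (b) The amount in controversy is $286,000, within the 291,500 dollars ceiling, so this disjunct is met. Satisfied.
  (c) No party resides in Holston. The proviso offers no rescue either, since no defendant resides in Holston (they reside in Holdale, Holdale). Fails.
  (d) The operative events occurred in Kelbourne, so this disjunct is met. Condition met.
  (e) The amount in controversy is USD 286,000, which meets the $278,000 floor — that alternative is enough. Satisfied.
  → No jurisdiction.
Courts with jurisdiction: the Provincial Court of Holston — 1 in total.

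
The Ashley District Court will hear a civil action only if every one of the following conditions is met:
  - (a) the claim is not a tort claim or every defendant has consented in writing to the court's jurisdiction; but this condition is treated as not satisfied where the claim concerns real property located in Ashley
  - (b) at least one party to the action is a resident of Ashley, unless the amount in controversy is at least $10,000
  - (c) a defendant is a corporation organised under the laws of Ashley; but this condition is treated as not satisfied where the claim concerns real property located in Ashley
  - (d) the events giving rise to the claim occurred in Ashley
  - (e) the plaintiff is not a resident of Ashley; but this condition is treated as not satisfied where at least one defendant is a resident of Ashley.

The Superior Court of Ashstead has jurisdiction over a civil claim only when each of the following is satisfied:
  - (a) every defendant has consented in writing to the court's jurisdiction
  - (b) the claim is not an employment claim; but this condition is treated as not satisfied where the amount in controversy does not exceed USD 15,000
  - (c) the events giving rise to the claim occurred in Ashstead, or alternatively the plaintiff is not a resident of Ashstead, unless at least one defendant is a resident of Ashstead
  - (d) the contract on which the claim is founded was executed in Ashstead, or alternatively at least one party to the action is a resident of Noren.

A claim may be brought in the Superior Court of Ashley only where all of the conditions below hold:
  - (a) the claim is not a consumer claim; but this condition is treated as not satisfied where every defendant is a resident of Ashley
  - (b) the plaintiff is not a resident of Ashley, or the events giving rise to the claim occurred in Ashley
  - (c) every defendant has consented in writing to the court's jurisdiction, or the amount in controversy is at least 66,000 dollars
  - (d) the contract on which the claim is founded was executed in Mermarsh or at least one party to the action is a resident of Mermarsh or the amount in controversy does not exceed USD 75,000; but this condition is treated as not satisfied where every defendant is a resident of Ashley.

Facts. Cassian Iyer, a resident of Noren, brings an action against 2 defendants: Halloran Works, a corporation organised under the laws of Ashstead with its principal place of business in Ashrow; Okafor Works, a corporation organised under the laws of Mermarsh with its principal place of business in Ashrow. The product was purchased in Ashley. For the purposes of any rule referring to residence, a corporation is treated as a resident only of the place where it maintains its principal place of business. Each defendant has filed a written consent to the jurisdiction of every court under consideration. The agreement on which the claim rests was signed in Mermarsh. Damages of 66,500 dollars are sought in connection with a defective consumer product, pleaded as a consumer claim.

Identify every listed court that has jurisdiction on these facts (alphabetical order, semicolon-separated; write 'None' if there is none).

The Ashley District Court:
  (a) The claim is a consumer claim, not a tort claim — that alternative is enough. The exception is not triggered, since the claim does not concern real property. Met.
  (b) No party resides in Ashley. However, the amount in controversy is USD 66,500, which meets the $10,000 floor, so the 'unless' proviso supplies this condition. Met.
  (c) The corporate defendant(s) are organised in Ashstead, Mermarsh, not Ashley. Not satisfied.
  (d) The operative events occurred in Ashley. Satisfied.
  (e) The plaintiff resides in Noren, which is not Ashley. And the carve-out is inapplicable — no defendant resides in Ashley (they reside in Ashrow, Ashrow). Met.
  → No jurisdiction.
The Superior Court of Ashstead:
  (a) Every defendant has filed written consent. Met.
  (b) The claim is a consumer claim, not an employment claim. The carve-out does not apply: the amount in controversy is $66,500, above the $15,000 ceiling. Condition met.
  (c) The plaintiff resides in Noren, which is not Ashstead, so one alternative holds. Condition met.
  (d) Cassian Iyer resides in Noren — that alternative is enough. Condition met.
  → Jurisdiction lies.
The Superior Court of Ashley:
  (a) The claim is a consumer claim. Not met.
  (b) The plaintiff resides in Noren, which is not Ashley — that alternative is enough. Condition met.
  (c) Every defendant has filed written consent, which satisfies one of the alternatives. Met.
  (d) The contract was executed in Mermarsh — that alternative is enough. The exception is not triggered, since the defendants reside as follows — Halloran Works in Ashrow, Okafor Works in Ashrow — not all in Ashley. Met.
  → Not every requirement is met — no jurisdiction.

the Superior Court of Ashstead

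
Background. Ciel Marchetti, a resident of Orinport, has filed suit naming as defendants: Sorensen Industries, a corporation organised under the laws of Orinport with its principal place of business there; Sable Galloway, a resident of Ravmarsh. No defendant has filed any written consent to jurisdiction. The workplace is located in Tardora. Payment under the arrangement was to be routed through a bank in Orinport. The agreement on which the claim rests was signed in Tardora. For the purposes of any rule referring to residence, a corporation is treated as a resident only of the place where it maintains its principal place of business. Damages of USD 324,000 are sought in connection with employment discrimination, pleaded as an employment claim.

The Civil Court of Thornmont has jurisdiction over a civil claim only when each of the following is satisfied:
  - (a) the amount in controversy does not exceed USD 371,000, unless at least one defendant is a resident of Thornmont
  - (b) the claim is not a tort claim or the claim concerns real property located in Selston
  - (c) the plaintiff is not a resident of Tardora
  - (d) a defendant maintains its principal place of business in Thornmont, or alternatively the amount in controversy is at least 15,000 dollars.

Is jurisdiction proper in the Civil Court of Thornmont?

The Civil Court of Thornmont:
  (a) The amount in controversy is $324,000, within the $371,000 ceiling. Met.
  (b) The claim is an employment claim, not a tort claim — that alternative is enough. Satisfied.
  (c) The plaintiff resides in Orinport, which is not Tardora. Satisfied.
  (d) The amount in controversy is 324,000 dollars, which meets the $15,000 floor, so this disjunct is met. Met.
  → All conditions met; jurisdiction exists.

Yes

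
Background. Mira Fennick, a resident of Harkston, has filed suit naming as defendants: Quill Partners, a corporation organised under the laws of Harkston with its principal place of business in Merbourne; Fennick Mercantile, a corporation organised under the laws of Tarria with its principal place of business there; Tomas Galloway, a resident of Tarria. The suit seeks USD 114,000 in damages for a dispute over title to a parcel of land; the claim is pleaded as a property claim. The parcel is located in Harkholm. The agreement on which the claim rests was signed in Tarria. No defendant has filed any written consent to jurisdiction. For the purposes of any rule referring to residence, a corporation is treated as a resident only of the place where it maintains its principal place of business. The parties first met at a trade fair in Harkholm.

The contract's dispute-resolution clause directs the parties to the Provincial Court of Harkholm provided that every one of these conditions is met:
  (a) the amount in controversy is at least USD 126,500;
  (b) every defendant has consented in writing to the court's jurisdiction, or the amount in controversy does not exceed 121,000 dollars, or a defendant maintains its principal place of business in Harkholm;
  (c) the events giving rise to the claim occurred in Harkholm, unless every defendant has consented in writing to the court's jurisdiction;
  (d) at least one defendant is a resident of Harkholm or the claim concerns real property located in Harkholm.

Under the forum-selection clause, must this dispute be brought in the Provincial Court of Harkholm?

The Provincial Court of Harkholm:
  (a) The amount in controversy is USD 114,000, below the 126,500 dollars floor. Not satisfied.
  (b) The amount in controversy is $114,000, within the 121,000 dollars ceiling, so this disjunct is met. Met.
  (c) The operative events occurred in Harkholm. Condition met.
  (d) The property lies in Harkholm, which satisfies one of the alternatives. Satisfied.
  → Forum clause is not triggered.

No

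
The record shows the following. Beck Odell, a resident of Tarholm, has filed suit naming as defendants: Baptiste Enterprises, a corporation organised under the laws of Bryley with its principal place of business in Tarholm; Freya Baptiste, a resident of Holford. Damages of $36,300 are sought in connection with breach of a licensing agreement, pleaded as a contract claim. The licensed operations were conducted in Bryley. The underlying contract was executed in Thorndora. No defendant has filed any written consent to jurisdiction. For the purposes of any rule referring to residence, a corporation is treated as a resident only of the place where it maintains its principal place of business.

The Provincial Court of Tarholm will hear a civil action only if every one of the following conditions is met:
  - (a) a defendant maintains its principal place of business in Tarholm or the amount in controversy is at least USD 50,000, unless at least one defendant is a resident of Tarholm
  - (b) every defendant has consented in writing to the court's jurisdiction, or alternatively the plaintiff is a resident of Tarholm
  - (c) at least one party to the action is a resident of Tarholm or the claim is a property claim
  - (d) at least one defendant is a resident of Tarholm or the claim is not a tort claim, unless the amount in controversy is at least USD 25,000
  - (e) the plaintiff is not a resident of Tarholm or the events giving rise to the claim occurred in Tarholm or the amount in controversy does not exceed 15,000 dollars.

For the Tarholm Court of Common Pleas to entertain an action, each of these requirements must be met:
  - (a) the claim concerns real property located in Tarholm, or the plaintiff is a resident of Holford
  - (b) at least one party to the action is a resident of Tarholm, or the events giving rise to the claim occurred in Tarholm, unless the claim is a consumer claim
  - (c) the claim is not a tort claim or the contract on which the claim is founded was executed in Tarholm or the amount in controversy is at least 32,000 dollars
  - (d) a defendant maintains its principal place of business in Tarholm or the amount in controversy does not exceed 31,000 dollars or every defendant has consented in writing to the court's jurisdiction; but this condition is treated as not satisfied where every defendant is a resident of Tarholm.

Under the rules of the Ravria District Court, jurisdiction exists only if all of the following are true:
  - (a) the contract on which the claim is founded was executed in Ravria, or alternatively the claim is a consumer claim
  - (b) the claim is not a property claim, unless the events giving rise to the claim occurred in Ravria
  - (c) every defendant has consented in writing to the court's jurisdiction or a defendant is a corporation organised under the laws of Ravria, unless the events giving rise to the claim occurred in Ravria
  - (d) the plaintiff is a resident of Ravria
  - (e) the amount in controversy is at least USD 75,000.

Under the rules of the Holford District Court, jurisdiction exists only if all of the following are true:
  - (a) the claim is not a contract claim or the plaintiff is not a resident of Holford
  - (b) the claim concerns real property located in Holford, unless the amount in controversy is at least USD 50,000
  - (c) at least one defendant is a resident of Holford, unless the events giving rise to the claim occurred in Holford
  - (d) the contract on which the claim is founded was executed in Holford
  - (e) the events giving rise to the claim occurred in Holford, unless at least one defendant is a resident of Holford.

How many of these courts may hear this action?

0

The Provincial Court of Tarholm:
  (a) Baptiste Enterprises has its principal place of business in Tarholm, so one alternative holds. Met.
  (b) The plaintiff resides in Tarholm, which satisfies one of the alternatives. Condition met.
  (c) Beck Odell resides in Tarholm, so one alternative holds. Satisfied.
  (d) Baptiste Enterprises resides in Tarholm, so one alternative holds. Met.
  (e) The plaintiff resides in Tarholm; the operative events occurred in Bryley, not Tarholm; the amount in controversy is $36,300, above the USD 15,000 ceiling — every alternative fails. Not met.
  → Not every requirement is met — no jurisdiction.
The Tarholm Court of Common Pleas:
  (a) The claim does not concern real property; the plaintiff resides in Tarholm, not Holford — no alternative holds. Not satisfied.
  (b) Beck Odell resides in Tarholm — that alternative is enough. Met.
  (c) The claim is a contract claim, not a tort claim, so this disjunct is met. Satisfied.
  (d) Baptiste Enterprises has its principal place of business in Tarholm, so this disjunct is met. The carve-out does not apply: the defendants reside as follows — Baptiste Enterprises in Tarholm, Freya Baptiste in Holford — not all in Tarholm. Met.
  → No jurisdiction.
The Ravria District Court:
  (a) The contract was executed in Thorndora, not Ravria; the claim is a contract claim, not a consumer claim — every alternative fails. Not met.
  (b) The claim is a contract claim, not a property claim. Condition met.
  (c) No such written consent has been filed; the corporate defendant(s) are organised in Bryley, not Ravria — no alternative holds. Nor does the 'unless' clause help: the operative events occurred in Bryley, not Ravria. Fails.
  (d) The plaintiff resides in Tarholm, not Ravria. Not satisfied.
  (e) The amount in controversy is USD 36,300, below the 75,000 dollars floor. Fails.
  → Not every requirement is met — no jurisdiction.
The Holford District Court:
  (a) The plaintiff resides in Tarholm, which is not Holford — that alternative is enough. Met.
  (b) The claim does not concern real property. And the amount in controversy is USD 36,300, below the 50,000 dollars floor, so the proviso does not save it. Condition not met.
  (c) Freya Baptiste resides in Holford. Met.
  (d) The contract was executed in Thorndora, not Holford. Not satisfied.
  (e) The operative events occurred in Bryley, not Holford. The proviso rescues it, though: Freya Baptiste resides in Holford. Met.
  → The court lacks jurisdiction.
No court satisfies all of its conditions.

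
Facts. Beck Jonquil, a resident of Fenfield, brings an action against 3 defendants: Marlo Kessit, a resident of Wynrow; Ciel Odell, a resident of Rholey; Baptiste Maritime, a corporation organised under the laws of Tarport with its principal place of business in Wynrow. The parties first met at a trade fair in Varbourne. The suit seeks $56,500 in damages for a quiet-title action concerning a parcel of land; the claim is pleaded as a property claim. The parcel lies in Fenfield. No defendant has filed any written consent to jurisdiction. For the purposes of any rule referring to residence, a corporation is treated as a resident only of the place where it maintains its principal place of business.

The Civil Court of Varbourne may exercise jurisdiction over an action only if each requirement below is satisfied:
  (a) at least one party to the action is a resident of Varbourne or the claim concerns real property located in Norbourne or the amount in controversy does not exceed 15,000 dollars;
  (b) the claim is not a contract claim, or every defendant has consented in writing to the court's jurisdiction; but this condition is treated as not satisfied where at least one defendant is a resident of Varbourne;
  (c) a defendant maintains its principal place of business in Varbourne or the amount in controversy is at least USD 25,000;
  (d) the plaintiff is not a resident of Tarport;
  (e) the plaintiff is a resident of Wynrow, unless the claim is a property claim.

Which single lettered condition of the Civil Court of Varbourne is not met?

The Civil Court of Varbourne:
  (a) No party resides in Varbourne; the property lies in Fenfield, not Norbourne; the amount in controversy is USD 56,500, above the $15,000 ceiling — none of the alternatives is met. Not satisfied.
  (b) The claim is a property claim, not a contract claim — that alternative is enough. And the carve-out is inapplicable — no defendant resides in Varbourne (they reside in Wynrow, Rholey, Wynrow). Condition met.
  (c) The amount in controversy is USD 56,500, which meets the USD 25,000 floor — that alternative is enough. Condition met.
  (d) The plaintiff resides in Fenfield, which is not Tarport. Satisfied.
  (e) The plaintiff resides in Fenfield, not Wynrow. The proviso rescues it, though: the claim is a property claim. Condition met.
Only condition (a) fails.

(a)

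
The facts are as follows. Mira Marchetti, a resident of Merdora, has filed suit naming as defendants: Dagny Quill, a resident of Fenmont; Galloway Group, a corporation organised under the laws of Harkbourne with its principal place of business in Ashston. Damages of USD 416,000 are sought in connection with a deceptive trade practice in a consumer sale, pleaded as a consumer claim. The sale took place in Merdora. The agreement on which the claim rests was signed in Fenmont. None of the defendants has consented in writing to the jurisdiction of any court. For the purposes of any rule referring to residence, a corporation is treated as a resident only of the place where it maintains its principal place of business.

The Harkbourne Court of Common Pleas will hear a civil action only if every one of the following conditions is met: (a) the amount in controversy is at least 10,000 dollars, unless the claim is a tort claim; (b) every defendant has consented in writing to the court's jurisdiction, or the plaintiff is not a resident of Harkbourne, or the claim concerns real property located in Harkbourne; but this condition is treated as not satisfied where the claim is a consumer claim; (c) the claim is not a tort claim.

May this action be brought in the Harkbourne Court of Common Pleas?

The Harkbourne Court of Common Pleas:
  (a) The amount in controversy is 416,000 dollars, which meets the USD 10,000 floor. Met.
  (b) The plaintiff resides in Merdora, which is not Harkbourne, so this disjunct is met. However, the claim is a consumer claim, which falls within the stated exception and so defeats the condition. Condition not met.
  (c) The claim is a consumer claim, not a tort claim. Condition met.
  → The court lacks jurisdiction.

No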